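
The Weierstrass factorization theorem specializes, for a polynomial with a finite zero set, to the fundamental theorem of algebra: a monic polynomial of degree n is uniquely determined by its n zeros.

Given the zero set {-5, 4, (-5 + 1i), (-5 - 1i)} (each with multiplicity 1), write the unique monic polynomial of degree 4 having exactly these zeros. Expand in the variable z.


The polynomial is p(z) = ∏_{α ∈ S} (z − α), where S = {-5, 4, (-5 + 1i), (-5 - 1i)}.
Expanding the product yields: p(z) = z^4 + 11·z^3 + 16·z^2 -174·z -520.
Note conjugate pairs combine to real quadratics: (z − (-5+1i))(z − (-5−1i)) = z² + 10z + 26.
The resulting polynomial has degree 4 and real coefficients as required.

p(z) = z^4 + 11·z^3 + 16·z^2 -174·z -520.


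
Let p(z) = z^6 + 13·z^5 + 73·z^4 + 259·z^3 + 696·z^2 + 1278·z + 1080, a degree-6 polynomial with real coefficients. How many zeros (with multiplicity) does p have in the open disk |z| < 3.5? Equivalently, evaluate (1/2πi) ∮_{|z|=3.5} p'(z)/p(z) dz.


The zeros of p are: -3, -4, (-3 + 1i), (-3 - 1i), (0 + 3i), (0 - 3i).
Their magnitudes are: 3, 4, 3.162, 3.162, 3, 3.
Zeros with |z| < R = 3.5: -3, (-3 + 1i), (-3 - 1i), (0 + 3i), (0 - 3i).
Count = 5.
By the argument principle, (1/2πi) ∮_{|z|=R} p'(z)/p(z) dz equals exactly this count.

Number of zeros inside |z| < 3.5: 5.


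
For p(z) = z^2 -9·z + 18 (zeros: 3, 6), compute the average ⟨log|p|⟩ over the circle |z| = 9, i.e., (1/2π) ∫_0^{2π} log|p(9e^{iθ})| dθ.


Zeros: 3, 6; r = 9.
Inside |z| < r: 3, 6. Outside (|z| ≥ r): ∅.
p(0) = 18, so log|p(0)| = log(18) = 2.8904.
Apply Jensen: I(r) = log|p(0)| + Σ_k log(r/|z_k|), summed over zeros inside |z| < r.
  log(r/|z_k|) for z_k = 3: log(9/3) = 1.0986
  log(r/|z_k|) for z_k = 6: log(9/6) = 0.4055
Sum over inside zeros: 1.5041.
I(r) = log|p(0)| + (inside sum) = 2.8904 + 1.5041 = 4.3944.
Closed form (all zeros inside, monic): I(r) = n·log(r) = 2·log(9) = 4.3944. ✓

I(r) ≈ 4.3944.


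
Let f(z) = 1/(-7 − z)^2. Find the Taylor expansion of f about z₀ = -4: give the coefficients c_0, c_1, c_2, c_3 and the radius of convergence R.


Let w = z − z₀, so z = z₀ + w.
Then -7 − z = -7 − (z₀ + w) = (-7 − z₀) − w = -3 − w.
f(z) = 1/(-3 − w)^2 = (1/(-3)^2) · (1 − w/(-3))^{−2}.
By the binomial series (1−u)^{−2} = Σ_{n≥0} C(n+1, 1) u^n for |u|<1, with u = w/(-3):
  c_n = C(n+1, 1) / (-3)^(n+2).
  c_0 = 1/(-3)^2 = 1/9.
  c_1 = 2/(-3)^3 = -2/27.
  c_2 = 3/(-3)^4 = 1/27.
  c_3 = 4/(-3)^5 = -4/243.
The series is valid for |w/d| < 1, i.e. |z − z₀| < |d|.
Radius of convergence: R = |-7 − z₀| = |-3| = 3 (distance from z₀ to the singularity z = -7).

c_0 = 1/9, c_1 = -2/27, c_2 = 1/27, c_3 = -4/243; R = 3.


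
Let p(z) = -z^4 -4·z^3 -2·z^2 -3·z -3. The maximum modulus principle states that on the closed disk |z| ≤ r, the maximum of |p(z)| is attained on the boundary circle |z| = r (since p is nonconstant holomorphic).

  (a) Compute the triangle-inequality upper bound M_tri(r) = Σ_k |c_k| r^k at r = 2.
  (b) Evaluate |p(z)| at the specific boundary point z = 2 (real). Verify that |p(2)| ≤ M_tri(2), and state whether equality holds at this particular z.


Coefficients: c_0 = -3, c_1 = -3, c_2 = -2, c_3 = -4, c_4 = -1. Radius r = 2.
Part (a). Triangle bound: M_tri(r) = Σ_k |c_k| r^k
  = |-3|·2^0 + |-3|·2^1 + |-2|·2^2 + |-4|·2^3 + |-1|·2^4
  = 3 + 6 + 8 + 32 + 16 = 65.
This bounds M(r) := max_{|z|=r} |p(z)| from above; equality holds iff all terms c_k z^k can be made to align in phase at a single z on |z|=r.
Part (b). At z = 2 (real, on the circle |z| = r):
  p(2) = (-3)·2^0 + (-3)·2^1 + (-2)·2^2 + (-4)·2^3 + (-1)·2^4 = -65.
  |p(2)| = 65.
Since all nonzero coefficients share the same sign, |p(2)| = 65 = M_tri(2); the triangle bound is attained at z = 2, so in fact M(r) = 65.

M_tri(2) = 65; |p(2)| = 65; equality at z=2: yes.


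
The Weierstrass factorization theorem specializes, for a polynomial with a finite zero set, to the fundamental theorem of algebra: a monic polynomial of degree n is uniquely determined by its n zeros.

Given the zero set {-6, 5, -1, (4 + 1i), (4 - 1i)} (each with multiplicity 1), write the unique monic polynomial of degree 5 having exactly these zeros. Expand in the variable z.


The polynomial is p(z) = ∏_{α ∈ S} (z − α), where S = {-6, 5, -1, (4 + 1i), (4 - 1i)}.
Expanding the product yields: p(z) = z^5 -6·z^4 -28·z^3 + 236·z^2 -253·z -510.
Note conjugate pairs combine to real quadratics: (z − (4+1i))(z − (4−1i)) = z² − 8z + 17.
The resulting polynomial has degree 5 and real coefficients as required.

p(z) = z^5 -6·z^4 -28·z^3 + 236·z^2 -253·z -510.


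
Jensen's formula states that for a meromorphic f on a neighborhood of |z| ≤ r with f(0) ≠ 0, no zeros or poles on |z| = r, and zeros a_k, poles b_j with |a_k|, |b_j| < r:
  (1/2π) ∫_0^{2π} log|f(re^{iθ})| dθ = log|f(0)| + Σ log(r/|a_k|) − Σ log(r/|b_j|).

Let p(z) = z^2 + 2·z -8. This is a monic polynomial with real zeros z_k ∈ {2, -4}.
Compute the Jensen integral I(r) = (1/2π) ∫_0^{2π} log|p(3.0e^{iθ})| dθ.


Zeros: -4, 2; r = 3.0.
Inside |z| < r: 2. Outside (|z| ≥ r): -4.
p(0) = -8, so log|p(0)| = log(8) = 2.0794.
Apply Jensen: I(r) = log|p(0)| + Σ_k log(r/|z_k|), summed over zeros inside |z| < r.
  log(r/|z_k|) for z_k = 2: log(3.0/2) = 0.4055
  Outside zeros (-4) contribute nothing to the Jensen sum.
Sum over inside zeros: 0.4055.
I(r) = log|p(0)| + (inside sum) = 2.0794 + 0.4055 = 2.4849.
Note: since some zeros are outside |z| ≤ r, the simplified n·log(r) form does NOT apply — only the inside zeros contribute.

I(r) ≈ 2.4849.


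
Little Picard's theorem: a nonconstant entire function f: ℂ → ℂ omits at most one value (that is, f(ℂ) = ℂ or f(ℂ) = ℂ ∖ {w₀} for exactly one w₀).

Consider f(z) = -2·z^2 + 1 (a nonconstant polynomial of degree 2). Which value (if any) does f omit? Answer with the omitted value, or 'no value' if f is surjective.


Little Picard bounds the complement of f(ℂ) to at most one point.
For every w ∈ ℂ, the equation p(z) − w = 0 is a nonconstant polynomial in z and hence has at least one root by the fundamental theorem of algebra. So p is surjective onto ℂ, omitting no value.

Omitted value: no value.


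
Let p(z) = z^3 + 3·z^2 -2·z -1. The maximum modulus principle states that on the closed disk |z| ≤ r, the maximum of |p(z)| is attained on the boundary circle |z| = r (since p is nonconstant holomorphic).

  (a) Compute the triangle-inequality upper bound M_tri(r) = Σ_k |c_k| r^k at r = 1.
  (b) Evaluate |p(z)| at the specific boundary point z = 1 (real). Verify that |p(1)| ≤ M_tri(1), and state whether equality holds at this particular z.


Coefficients: c_0 = -1, c_1 = -2, c_2 = 3, c_3 = 1. Radius r = 1.
Part (a). Triangle bound: M_tri(r) = Σ_k |c_k| r^k
  = |-1|·1^0 + |-2|·1^1 + |3|·1^2 + |1|·1^3
  = 1 + 2 + 3 + 1 = 7.
This bounds M(r) := max_{|z|=r} |p(z)| from above; equality holds iff all terms c_k z^k can be made to align in phase at a single z on |z|=r.
Part (b). At z = 1 (real, on the circle |z| = r):
  p(1) = (-1)·1^0 + (-2)·1^1 + (3)·1^2 + (1)·1^3 = 1.
  |p(1)| = 1.
Check: |p(1)| = 1 ≤ 7 = M_tri(1). ✓ Equality does not hold at z = 1 (the coefficients have mixed signs, so the terms do not all align in phase there).

M_tri(1) = 7; |p(1)| = 1; equality at z=1: no.


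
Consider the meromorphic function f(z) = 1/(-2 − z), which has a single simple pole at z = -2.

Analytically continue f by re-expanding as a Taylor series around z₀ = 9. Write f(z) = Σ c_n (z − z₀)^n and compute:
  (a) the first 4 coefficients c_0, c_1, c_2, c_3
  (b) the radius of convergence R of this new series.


Let w = z − z₀, so z = z₀ + w.
Then -2 − z = -2 − (z₀ + w) = (-2 − z₀) − w = -11 − w.
f(z) = 1/(-11 − w) = (1/(-11)) · 1/(1 − w/(-11)) = Σ_{n≥0} w^n / (-11)^(n+1).
So c_n = 1/(-11)^(n+1):
  c_0 = 1/(-11)^1 = -1/11.
  c_1 = 1/(-11)^2 = 1/121.
  c_2 = 1/(-11)^3 = -1/1331.
  c_3 = 1/(-11)^4 = 1/14641.
The series is valid for |w/d| < 1, i.e. |z − z₀| < |d|.
Radius of convergence: R = |-2 − z₀| = |-11| = 11 (distance from z₀ to the singularity z = -2).

c_0 = -1/11, c_1 = 1/121, c_2 = -1/1331, c_3 = 1/14641; R = 11.


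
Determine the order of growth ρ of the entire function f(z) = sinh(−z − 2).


sinh(w) is a linear combination of e^{iw} and e^{−iw} (or e^w, e^{−w} in the hyperbolic case), so |sinh(w)| ≤ e^{|w|}. With w = −z − 2, |w| ≤ 1|z| + 2 = 1r + 2 on |z| = r, giving M(r) ≤ e^{1r + 2}, so ρ ≤ 1. On a suitable ray (z = it for sin/cos; z = t for sinh/cosh, t real → ∞), |sinh(−z − 2)| grows like e^{1|t|}/2, so ρ ≥ 1. Hence ρ = 1.
Therefore ρ = 1.

Order ρ = 1.


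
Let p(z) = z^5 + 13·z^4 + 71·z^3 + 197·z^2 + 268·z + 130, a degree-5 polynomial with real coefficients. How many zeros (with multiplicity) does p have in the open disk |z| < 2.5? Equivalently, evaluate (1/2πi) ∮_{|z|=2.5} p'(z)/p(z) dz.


The zeros of p are: (-3 + 1i), (-3 - 1i), -1, (-3 + 2i), (-3 - 2i).
Their magnitudes are: 3.162, 3.162, 1, 3.606, 3.606.
Zeros with |z| < R = 2.5: -1.
Count = 1.
By the argument principle, (1/2πi) ∮_{|z|=R} p'(z)/p(z) dz equals exactly this count.

Number of zeros inside |z| < 2.5: 1.


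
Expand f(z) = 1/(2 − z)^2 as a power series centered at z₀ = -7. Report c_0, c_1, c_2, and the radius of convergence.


Let w = z − z₀, so z = z₀ + w.
Then 2 − z = 2 − (z₀ + w) = (2 − z₀) − w = 9 − w.
f(z) = 1/(9 − w)^2 = (1/(9)^2) · (1 − w/(9))^{−2}.
By the binomial series (1−u)^{−2} = Σ_{n≥0} C(n+1, 1) u^n for |u|<1, with u = w/(9):
  c_n = C(n+1, 1) / (9)^(n+2).
  c_0 = 1/(9)^2 = 1/81.
  c_1 = 2/(9)^3 = 2/729.
  c_2 = 3/(9)^4 = 1/2187.
The series is valid for |w/d| < 1, i.e. |z − z₀| < |d|.
Radius of convergence: R = |2 − z₀| = |9| = 9 (distance from z₀ to the singularity z = 2).

c_0 = 1/81, c_1 = 2/729, c_2 = 1/2187; R = 9.


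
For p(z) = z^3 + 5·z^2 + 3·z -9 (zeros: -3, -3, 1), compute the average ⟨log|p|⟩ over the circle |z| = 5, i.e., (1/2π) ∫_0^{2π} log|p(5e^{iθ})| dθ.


Zeros: -3, -3, 1; r = 5.
Inside |z| < r: -3, -3, 1. Outside (|z| ≥ r): ∅.
p(0) = -9, so log|p(0)| = log(9) = 2.1972.
Apply Jensen: I(r) = log|p(0)| + Σ_k log(r/|z_k|), summed over zeros inside |z| < r.
  log(r/|z_k|) for z_k = -3: log(5/3) = 0.5108
  log(r/|z_k|) for z_k = -3: log(5/3) = 0.5108
  log(r/|z_k|) for z_k = 1: log(5/1) = 1.6094
Sum over inside zeros: 2.6311.
I(r) = log|p(0)| + (inside sum) = 2.1972 + 2.6311 = 4.8283.
Closed form (all zeros inside, monic): I(r) = n·log(r) = 3·log(5) = 4.8283. ✓

I(r) ≈ 4.8283.


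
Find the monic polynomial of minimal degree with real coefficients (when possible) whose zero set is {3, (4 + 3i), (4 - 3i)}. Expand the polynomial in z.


The polynomial is p(z) = ∏_{α ∈ S} (z − α), where S = {3, (4 + 3i), (4 - 3i)}.
Expanding the product yields: p(z) = z^3 -11·z^2 + 49·z -75.
Note conjugate pairs combine to real quadratics: (z − (4+3i))(z − (4−3i)) = z² − 8z + 25.
The resulting polynomial has degree 3 and real coefficients as required.

p(z) = z^3 -11·z^2 + 49·z -75.


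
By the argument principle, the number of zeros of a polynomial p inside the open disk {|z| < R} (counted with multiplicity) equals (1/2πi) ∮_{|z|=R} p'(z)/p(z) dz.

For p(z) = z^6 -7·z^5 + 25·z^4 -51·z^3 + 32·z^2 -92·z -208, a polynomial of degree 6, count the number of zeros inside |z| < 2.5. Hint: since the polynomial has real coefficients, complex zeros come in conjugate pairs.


The zeros of p are: (2 + 3i), (2 - 3i), (0 + 2i), (0 - 2i), 4, -1.
Their magnitudes are: 3.606, 3.606, 2, 2, 4, 1.
Zeros with |z| < R = 2.5: (0 + 2i), (0 - 2i), -1.
Count = 3.
By the argument principle, (1/2πi) ∮_{|z|=R} p'(z)/p(z) dz equals exactly this count.

Number of zeros inside |z| < 2.5: 3.


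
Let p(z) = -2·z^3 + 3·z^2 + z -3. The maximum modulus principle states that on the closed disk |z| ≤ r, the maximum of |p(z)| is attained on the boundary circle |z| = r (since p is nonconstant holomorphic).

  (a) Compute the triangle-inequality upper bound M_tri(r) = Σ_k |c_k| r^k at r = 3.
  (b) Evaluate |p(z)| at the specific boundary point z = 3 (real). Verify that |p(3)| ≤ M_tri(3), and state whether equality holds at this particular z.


Coefficients: c_0 = -3, c_1 = 1, c_2 = 3, c_3 = -2. Radius r = 3.
Part (a). Triangle bound: M_tri(r) = Σ_k |c_k| r^k
  = |-3|·3^0 + |1|·3^1 + |3|·3^2 + |-2|·3^3
  = 3 + 3 + 27 + 54 = 87.
This bounds M(r) := max_{|z|=r} |p(z)| from above; equality holds iff all terms c_k z^k can be made to align in phase at a single z on |z|=r.
Part (b). At z = 3 (real, on the circle |z| = r):
  p(3) = (-3)·3^0 + (1)·3^1 + (3)·3^2 + (-2)·3^3 = -27.
  |p(3)| = 27.
Check: |p(3)| = 27 ≤ 87 = M_tri(3). ✓ Equality does not hold at z = 3 (the coefficients have mixed signs, so the terms do not all align in phase there).

M_tri(3) = 87; |p(3)| = 27; equality at z=3: no.


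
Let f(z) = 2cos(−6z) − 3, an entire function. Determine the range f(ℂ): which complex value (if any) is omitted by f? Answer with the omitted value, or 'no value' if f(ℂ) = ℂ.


Little Picard bounds the complement of f(ℂ) to at most one point.
cos is entire and surjective onto ℂ: for every w ∈ ℂ, cos(ζ) = w has a solution ζ ∈ ℂ (e.g., via the complex inverse arccos). With ζ = −6z this gives z = ζ/(-6). Then 2·cos(−6z) takes every value in 2·ℂ = ℂ, and adding -3 is a bijection of ℂ. So f is surjective and omits no value. (Note: only on the real line is cos bounded by [−1, 1].)

Omitted value: no value.


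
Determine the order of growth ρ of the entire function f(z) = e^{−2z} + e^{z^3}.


Each summand is entire of order 1 and 3 respectively (as in the single-exponential case). The order of a sum is at most the max of the orders, so ρ ≤ 3. For the lower bound: on |z|=r choose arg z so that 1z^3 is real positive; then |e^{1z^3}| = e^{1r^3} while |e^{-2z}| ≤ e^{2r^1} = o(e^{1r^3}). So |f| ≥ e^{1r^3}(1 − o(1)) and ρ ≥ 3. Hence ρ = max(1, 3) = 3.
Therefore ρ = 3.

Order ρ = 3.


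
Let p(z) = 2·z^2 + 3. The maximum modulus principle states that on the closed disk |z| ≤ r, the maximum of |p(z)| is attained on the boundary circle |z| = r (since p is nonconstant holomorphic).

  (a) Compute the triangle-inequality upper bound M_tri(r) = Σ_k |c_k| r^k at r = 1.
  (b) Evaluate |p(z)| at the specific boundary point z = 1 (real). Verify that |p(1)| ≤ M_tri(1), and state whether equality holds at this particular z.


Coefficients: c_0 = 3, c_1 = 0, c_2 = 2. Radius r = 1.
Part (a). Triangle bound: M_tri(r) = Σ_k |c_k| r^k
  = |3|·1^0 + |0|·1^1 + |2|·1^2
  = 3 + 0 + 2 = 5.
This bounds M(r) := max_{|z|=r} |p(z)| from above; equality holds iff all terms c_k z^k can be made to align in phase at a single z on |z|=r.
Part (b). At z = 1 (real, on the circle |z| = r):
  p(1) = (3)·1^0 + (0)·1^1 + (2)·1^2 = 5.
  |p(1)| = 5.
Since all nonzero coefficients share the same sign, |p(1)| = 5 = M_tri(1); the triangle bound is attained at z = 1, so in fact M(r) = 5.

M_tri(1) = 5; |p(1)| = 5; equality at z=1: yes.


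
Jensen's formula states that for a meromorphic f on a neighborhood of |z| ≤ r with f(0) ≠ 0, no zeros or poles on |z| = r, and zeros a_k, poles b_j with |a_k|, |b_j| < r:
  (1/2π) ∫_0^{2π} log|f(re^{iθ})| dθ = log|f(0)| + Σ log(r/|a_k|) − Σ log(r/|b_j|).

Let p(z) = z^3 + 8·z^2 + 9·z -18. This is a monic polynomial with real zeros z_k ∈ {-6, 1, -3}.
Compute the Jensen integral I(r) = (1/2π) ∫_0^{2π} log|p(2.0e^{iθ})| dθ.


Zeros: -6, -3, 1; r = 2.0.
Inside |z| < r: 1. Outside (|z| ≥ r): -6, -3.
p(0) = -18, so log|p(0)| = log(18) = 2.8904.
Apply Jensen: I(r) = log|p(0)| + Σ_k log(r/|z_k|), summed over zeros inside |z| < r.
  log(r/|z_k|) for z_k = 1: log(2.0/1) = 0.6931
  Outside zeros (-6, -3) contribute nothing to the Jensen sum.
Sum over inside zeros: 0.6931.
I(r) = log|p(0)| + (inside sum) = 2.8904 + 0.6931 = 3.5835.
Note: since some zeros are outside |z| ≤ r, the simplified n·log(r) form does NOT apply — only the inside zeros contribute.

I(r) ≈ 3.5835.


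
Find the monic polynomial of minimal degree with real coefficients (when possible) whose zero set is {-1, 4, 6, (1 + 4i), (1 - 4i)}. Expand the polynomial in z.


The polynomial is p(z) = ∏_{α ∈ S} (z − α), where S = {-1, 4, 6, (1 + 4i), (1 - 4i)}.
Expanding the product yields: p(z) = z^5 -11·z^4 + 49·z^3 -157·z^2 + 190·z + 408.
Note conjugate pairs combine to real quadratics: (z − (1+4i))(z − (1−4i)) = z² − 2z + 17.
The resulting polynomial has degree 5 and real coefficients as required.

p(z) = z^5 -11·z^4 + 49·z^3 -157·z^2 + 190·z + 408.


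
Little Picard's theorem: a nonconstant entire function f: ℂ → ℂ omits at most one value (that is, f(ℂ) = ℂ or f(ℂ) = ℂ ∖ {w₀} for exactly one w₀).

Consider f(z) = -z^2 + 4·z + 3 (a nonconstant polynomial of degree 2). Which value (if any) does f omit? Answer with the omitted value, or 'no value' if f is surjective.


Little Picard bounds the complement of f(ℂ) to at most one point.
For every w ∈ ℂ, the equation p(z) − w = 0 is a nonconstant polynomial in z and hence has at least one root by the fundamental theorem of algebra. So p is surjective onto ℂ, omitting no value.

Omitted value: no value.


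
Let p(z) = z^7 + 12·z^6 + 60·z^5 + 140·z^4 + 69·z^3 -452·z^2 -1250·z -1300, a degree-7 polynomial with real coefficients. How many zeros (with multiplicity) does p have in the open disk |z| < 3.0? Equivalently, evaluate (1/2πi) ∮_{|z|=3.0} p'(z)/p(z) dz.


The zeros of p are: (-3 + 2i), (-3 - 2i), (-1 + 2i), (-1 - 2i), (-3 + 1i), (-3 - 1i), 2.
Their magnitudes are: 3.606, 3.606, 2.236, 2.236, 3.162, 3.162, 2.
Zeros with |z| < R = 3.0: (-1 + 2i), (-1 - 2i), 2.
Count = 3.
By the argument principle, (1/2πi) ∮_{|z|=R} p'(z)/p(z) dz equals exactly this count.

Number of zeros inside |z| < 3.0: 3.


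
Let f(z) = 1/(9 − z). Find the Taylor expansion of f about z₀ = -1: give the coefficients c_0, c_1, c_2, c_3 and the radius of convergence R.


Let w = z − z₀, so z = z₀ + w.
Then 9 − z = 9 − (z₀ + w) = (9 − z₀) − w = 10 − w.
f(z) = 1/(10 − w) = (1/(10)) · 1/(1 − w/(10)) = Σ_{n≥0} w^n / (10)^(n+1).
So c_n = 1/(10)^(n+1):
  c_0 = 1/(10)^1 = 1/10.
  c_1 = 1/(10)^2 = 1/100.
  c_2 = 1/(10)^3 = 1/1000.
  c_3 = 1/(10)^4 = 1/10000.
The series is valid for |w/d| < 1, i.e. |z − z₀| < |d|.
Radius of convergence: R = |9 − z₀| = |10| = 10 (distance from z₀ to the singularity z = 9).

c_0 = 1/10, c_1 = 1/100, c_2 = 1/1000, c_3 = 1/10000; R = 10.


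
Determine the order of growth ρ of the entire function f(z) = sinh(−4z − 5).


sinh(w) is a linear combination of e^{iw} and e^{−iw} (or e^w, e^{−w} in the hyperbolic case), so |sinh(w)| ≤ e^{|w|}. With w = −4z − 5, |w| ≤ 4|z| + 5 = 4r + 5 on |z| = r, giving M(r) ≤ e^{4r + 5}, so ρ ≤ 1. On a suitable ray (z = it for sin/cos; z = t for sinh/cosh, t real → ∞), |sinh(−4z − 5)| grows like e^{4|t|}/2, so ρ ≥ 1. Hence ρ = 1.
Therefore ρ = 1.

Order ρ = 1.


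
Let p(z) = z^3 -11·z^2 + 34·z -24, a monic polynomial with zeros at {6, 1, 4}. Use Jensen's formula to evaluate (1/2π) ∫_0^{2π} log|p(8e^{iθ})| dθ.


Zeros: 1, 4, 6; r = 8.
Inside |z| < r: 1, 4, 6. Outside (|z| ≥ r): ∅.
p(0) = -24, so log|p(0)| = log(24) = 3.1781.
Apply Jensen: I(r) = log|p(0)| + Σ_k log(r/|z_k|), summed over zeros inside |z| < r.
  log(r/|z_k|) for z_k = 6: log(8/6) = 0.2877
  log(r/|z_k|) for z_k = 1: log(8/1) = 2.0794
  log(r/|z_k|) for z_k = 4: log(8/4) = 0.6931
Sum over inside zeros: 3.0603.
I(r) = log|p(0)| + (inside sum) = 3.1781 + 3.0603 = 6.2383.
Closed form (all zeros inside, monic): I(r) = n·log(r) = 3·log(8) = 6.2383. ✓

I(r) ≈ 6.2383.


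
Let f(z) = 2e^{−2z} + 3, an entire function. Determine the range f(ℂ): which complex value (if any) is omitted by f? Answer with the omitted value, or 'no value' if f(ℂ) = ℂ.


Little Picard bounds the complement of f(ℂ) to at most one point.
e^{−2z} is never zero on ℂ, so 2·e^{−2z} takes every value in ℂ ∖ {0}. Adding 3 shifts the range to ℂ ∖ {3}. Thus f omits exactly the value 3.

Omitted value: 3.


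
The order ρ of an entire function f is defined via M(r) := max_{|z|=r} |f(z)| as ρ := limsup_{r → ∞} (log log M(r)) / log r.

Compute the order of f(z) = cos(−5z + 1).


cos(w) is a linear combination of e^{iw} and e^{−iw} (or e^w, e^{−w} in the hyperbolic case), so |cos(w)| ≤ e^{|w|}. With w = −5z + 1, |w| ≤ 5|z| + 1 = 5r + 1 on |z| = r, giving M(r) ≤ e^{5r + 1}, so ρ ≤ 1. On a suitable ray (z = it for sin/cos; z = t for sinh/cosh, t real → ∞), |cos(−5z + 1)| grows like e^{5|t|}/2, so ρ ≥ 1. Hence ρ = 1.
Therefore ρ = 1.

Order ρ = 1.


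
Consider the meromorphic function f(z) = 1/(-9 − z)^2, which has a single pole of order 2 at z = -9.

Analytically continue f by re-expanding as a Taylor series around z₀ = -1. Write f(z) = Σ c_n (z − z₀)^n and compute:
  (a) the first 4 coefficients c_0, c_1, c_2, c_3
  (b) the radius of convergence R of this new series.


Let w = z − z₀, so z = z₀ + w.
Then -9 − z = -9 − (z₀ + w) = (-9 − z₀) − w = -8 − w.
f(z) = 1/(-8 − w)^2 = (1/(-8)^2) · (1 − w/(-8))^{−2}.
By the binomial series (1−u)^{−2} = Σ_{n≥0} C(n+1, 1) u^n for |u|<1, with u = w/(-8):
  c_n = C(n+1, 1) / (-8)^(n+2).
  c_0 = 1/(-8)^2 = 1/64.
  c_1 = 2/(-8)^3 = -1/256.
  c_2 = 3/(-8)^4 = 3/4096.
  c_3 = 4/(-8)^5 = -1/8192.
The series is valid for |w/d| < 1, i.e. |z − z₀| < |d|.
Radius of convergence: R = |-9 − z₀| = |-8| = 8 (distance from z₀ to the singularity z = -9).

c_0 = 1/64, c_1 = -1/256, c_2 = 3/4096, c_3 = -1/8192; R = 8.


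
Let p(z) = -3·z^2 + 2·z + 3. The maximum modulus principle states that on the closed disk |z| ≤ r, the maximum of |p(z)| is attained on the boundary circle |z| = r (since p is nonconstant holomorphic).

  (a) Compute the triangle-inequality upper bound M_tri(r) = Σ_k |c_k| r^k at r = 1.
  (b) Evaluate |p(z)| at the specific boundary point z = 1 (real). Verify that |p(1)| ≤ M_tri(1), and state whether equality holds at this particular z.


Coefficients: c_0 = 3, c_1 = 2, c_2 = -3. Radius r = 1.
Part (a). Triangle bound: M_tri(r) = Σ_k |c_k| r^k
  = |3|·1^0 + |2|·1^1 + |-3|·1^2
  = 3 + 2 + 3 = 8.
This bounds M(r) := max_{|z|=r} |p(z)| from above; equality holds iff all terms c_k z^k can be made to align in phase at a single z on |z|=r.
Part (b). At z = 1 (real, on the circle |z| = r):
  p(1) = (3)·1^0 + (2)·1^1 + (-3)·1^2 = 2.
  |p(1)| = 2.
Check: |p(1)| = 2 ≤ 8 = M_tri(1). ✓ Equality does not hold at z = 1 (the coefficients have mixed signs, so the terms do not all align in phase there).

M_tri(1) = 8; |p(1)| = 2; equality at z=1: no.


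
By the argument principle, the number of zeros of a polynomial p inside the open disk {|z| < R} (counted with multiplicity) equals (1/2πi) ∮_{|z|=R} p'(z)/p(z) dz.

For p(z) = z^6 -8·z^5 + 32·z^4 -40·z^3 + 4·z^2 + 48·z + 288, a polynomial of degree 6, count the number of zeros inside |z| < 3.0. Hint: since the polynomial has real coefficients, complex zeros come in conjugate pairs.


The zeros of p are: (2 + 2i), (2 - 2i), (-1 + 1i), (-1 - 1i), (3 + 3i), (3 - 3i).
Their magnitudes are: 2.828, 2.828, 1.414, 1.414, 4.243, 4.243.
Zeros with |z| < R = 3.0: (2 + 2i), (2 - 2i), (-1 + 1i), (-1 - 1i).
Count = 4.
By the argument principle, (1/2πi) ∮_{|z|=R} p'(z)/p(z) dz equals exactly this count.

Number of zeros inside |z| < 3.0: 4.


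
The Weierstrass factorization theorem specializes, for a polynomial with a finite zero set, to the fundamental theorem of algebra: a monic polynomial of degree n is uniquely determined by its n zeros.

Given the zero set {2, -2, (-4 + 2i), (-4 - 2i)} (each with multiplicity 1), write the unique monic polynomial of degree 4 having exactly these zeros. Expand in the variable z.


The polynomial is p(z) = ∏_{α ∈ S} (z − α), where S = {2, -2, (-4 + 2i), (-4 - 2i)}.
Expanding the product yields: p(z) = z^4 + 8·z^3 + 16·z^2 -32·z -80.
Note conjugate pairs combine to real quadratics: (z − (-4+2i))(z − (-4−2i)) = z² + 8z + 20.
The resulting polynomial has degree 4 and real coefficients as required.

p(z) = z^4 + 8·z^3 + 16·z^2 -32·z -80.


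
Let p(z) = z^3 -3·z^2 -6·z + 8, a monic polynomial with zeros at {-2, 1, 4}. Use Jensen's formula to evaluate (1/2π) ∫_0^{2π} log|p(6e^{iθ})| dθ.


Zeros: -2, 1, 4; r = 6.
Inside |z| < r: -2, 1, 4. Outside (|z| ≥ r): ∅.
p(0) = 8, so log|p(0)| = log(8) = 2.0794.
Apply Jensen: I(r) = log|p(0)| + Σ_k log(r/|z_k|), summed over zeros inside |z| < r.
  log(r/|z_k|) for z_k = -2: log(6/2) = 1.0986
  log(r/|z_k|) for z_k = 1: log(6/1) = 1.7918
  log(r/|z_k|) for z_k = 4: log(6/4) = 0.4055
Sum over inside zeros: 3.2958.
I(r) = log|p(0)| + (inside sum) = 2.0794 + 3.2958 = 5.3753.
Closed form (all zeros inside, monic): I(r) = n·log(r) = 3·log(6) = 5.3753. ✓

I(r) ≈ 5.3753.


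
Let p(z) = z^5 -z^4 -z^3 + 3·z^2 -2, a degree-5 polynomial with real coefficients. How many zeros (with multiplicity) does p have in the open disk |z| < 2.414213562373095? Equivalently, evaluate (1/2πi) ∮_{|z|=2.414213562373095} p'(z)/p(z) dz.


The zeros of p are: (1 + 1i), (1 - 1i), -1, 1, -1.
Their magnitudes are: 1.414, 1.414, 1, 1, 1.
Zeros with |z| < R = 2.414213562373095: (1 + 1i), (1 - 1i), -1, 1, -1.
Count = 5.
By the argument principle, (1/2πi) ∮_{|z|=R} p'(z)/p(z) dz equals exactly this count.

Number of zeros inside |z| < 2.414213562373095: 5.


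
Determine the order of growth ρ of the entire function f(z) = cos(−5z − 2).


cos(w) is a linear combination of e^{iw} and e^{−iw} (or e^w, e^{−w} in the hyperbolic case), so |cos(w)| ≤ e^{|w|}. With w = −5z − 2, |w| ≤ 5|z| + 2 = 5r + 2 on |z| = r, giving M(r) ≤ e^{5r + 2}, so ρ ≤ 1. On a suitable ray (z = it for sin/cos; z = t for sinh/cosh, t real → ∞), |cos(−5z − 2)| grows like e^{5|t|}/2, so ρ ≥ 1. Hence ρ = 1.
Therefore ρ = 1.

Order ρ = 1.


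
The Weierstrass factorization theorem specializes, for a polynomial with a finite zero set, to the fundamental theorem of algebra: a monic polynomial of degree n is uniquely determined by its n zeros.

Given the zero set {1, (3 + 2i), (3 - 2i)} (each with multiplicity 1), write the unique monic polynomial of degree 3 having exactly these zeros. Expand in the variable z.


The polynomial is p(z) = ∏_{α ∈ S} (z − α), where S = {1, (3 + 2i), (3 - 2i)}.
Expanding the product yields: p(z) = z^3 -7·z^2 + 19·z -13.
Note conjugate pairs combine to real quadratics: (z − (3+2i))(z − (3−2i)) = z² − 6z + 13.
The resulting polynomial has degree 3 and real coefficients as required.

p(z) = z^3 -7·z^2 + 19·z -13.


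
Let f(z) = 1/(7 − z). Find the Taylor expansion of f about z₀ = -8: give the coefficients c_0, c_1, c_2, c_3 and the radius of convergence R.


Let w = z − z₀, so z = z₀ + w.
Then 7 − z = 7 − (z₀ + w) = (7 − z₀) − w = 15 − w.
f(z) = 1/(15 − w) = (1/(15)) · 1/(1 − w/(15)) = Σ_{n≥0} w^n / (15)^(n+1).
So c_n = 1/(15)^(n+1):
  c_0 = 1/(15)^1 = 1/15.
  c_1 = 1/(15)^2 = 1/225.
  c_2 = 1/(15)^3 = 1/3375.
  c_3 = 1/(15)^4 = 1/50625.
The series is valid for |w/d| < 1, i.e. |z − z₀| < |d|.
Radius of convergence: R = |7 − z₀| = |15| = 15 (distance from z₀ to the singularity z = 7).

c_0 = 1/15, c_1 = 1/225, c_2 = 1/3375, c_3 = 1/50625; R = 15.


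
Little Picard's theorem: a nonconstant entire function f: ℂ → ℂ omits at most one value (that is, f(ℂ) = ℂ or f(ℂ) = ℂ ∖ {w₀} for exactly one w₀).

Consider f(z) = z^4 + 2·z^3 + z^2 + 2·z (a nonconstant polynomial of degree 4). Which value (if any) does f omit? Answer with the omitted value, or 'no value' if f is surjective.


Little Picard bounds the complement of f(ℂ) to at most one point.
For every w ∈ ℂ, the equation p(z) − w = 0 is a nonconstant polynomial in z and hence has at least one root by the fundamental theorem of algebra. So p is surjective onto ℂ, omitting no value.

Omitted value: no value.


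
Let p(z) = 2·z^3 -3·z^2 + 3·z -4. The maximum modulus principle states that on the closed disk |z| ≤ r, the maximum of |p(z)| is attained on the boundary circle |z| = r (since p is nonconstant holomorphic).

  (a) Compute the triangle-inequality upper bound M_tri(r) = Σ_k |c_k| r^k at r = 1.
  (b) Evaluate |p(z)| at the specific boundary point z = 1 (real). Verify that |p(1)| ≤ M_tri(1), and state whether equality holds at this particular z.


Coefficients: c_0 = -4, c_1 = 3, c_2 = -3, c_3 = 2. Radius r = 1.
Part (a). Triangle bound: M_tri(r) = Σ_k |c_k| r^k
  = |-4|·1^0 + |3|·1^1 + |-3|·1^2 + |2|·1^3
  = 4 + 3 + 3 + 2 = 12.
This bounds M(r) := max_{|z|=r} |p(z)| from above; equality holds iff all terms c_k z^k can be made to align in phase at a single z on |z|=r.
Part (b). At z = 1 (real, on the circle |z| = r):
  p(1) = (-4)·1^0 + (3)·1^1 + (-3)·1^2 + (2)·1^3 = -2.
  |p(1)| = 2.
Check: |p(1)| = 2 ≤ 12 = M_tri(1). ✓ Equality does not hold at z = 1 (the coefficients have mixed signs, so the terms do not all align in phase there).

M_tri(1) = 12; |p(1)| = 2; equality at z=1: no.


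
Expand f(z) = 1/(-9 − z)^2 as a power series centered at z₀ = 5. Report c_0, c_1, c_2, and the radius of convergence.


Let w = z − z₀, so z = z₀ + w.
Then -9 − z = -9 − (z₀ + w) = (-9 − z₀) − w = -14 − w.
f(z) = 1/(-14 − w)^2 = (1/(-14)^2) · (1 − w/(-14))^{−2}.
By the binomial series (1−u)^{−2} = Σ_{n≥0} C(n+1, 1) u^n for |u|<1, with u = w/(-14):
  c_n = C(n+1, 1) / (-14)^(n+2).
  c_0 = 1/(-14)^2 = 1/196.
  c_1 = 2/(-14)^3 = -1/1372.
  c_2 = 3/(-14)^4 = 3/38416.
The series is valid for |w/d| < 1, i.e. |z − z₀| < |d|.
Radius of convergence: R = |-9 − z₀| = |-14| = 14 (distance from z₀ to the singularity z = -9).

c_0 = 1/196, c_1 = -1/1372, c_2 = 3/38416; R = 14.


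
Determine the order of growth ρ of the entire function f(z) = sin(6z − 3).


sin(w) is a linear combination of e^{iw} and e^{−iw} (or e^w, e^{−w} in the hyperbolic case), so |sin(w)| ≤ e^{|w|}. With w = 6z − 3, |w| ≤ 6|z| + 3 = 6r + 3 on |z| = r, giving M(r) ≤ e^{6r + 3}, so ρ ≤ 1. On a suitable ray (z = it for sin/cos; z = t for sinh/cosh, t real → ∞), |sin(6z − 3)| grows like e^{6|t|}/2, so ρ ≥ 1. Hence ρ = 1.
Therefore ρ = 1.

Order ρ = 1.


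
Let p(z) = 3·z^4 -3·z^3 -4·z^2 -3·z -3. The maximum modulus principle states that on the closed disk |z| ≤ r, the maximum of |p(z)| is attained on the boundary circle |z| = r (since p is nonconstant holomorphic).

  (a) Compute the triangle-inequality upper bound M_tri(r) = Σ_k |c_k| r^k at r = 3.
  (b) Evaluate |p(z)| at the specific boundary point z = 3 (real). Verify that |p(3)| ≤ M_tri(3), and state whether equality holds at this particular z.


Coefficients: c_0 = -3, c_1 = -3, c_2 = -4, c_3 = -3, c_4 = 3. Radius r = 3.
Part (a). Triangle bound: M_tri(r) = Σ_k |c_k| r^k
  = |-3|·3^0 + |-3|·3^1 + |-4|·3^2 + |-3|·3^3 + |3|·3^4
  = 3 + 9 + 36 + 81 + 243 = 372.
This bounds M(r) := max_{|z|=r} |p(z)| from above; equality holds iff all terms c_k z^k can be made to align in phase at a single z on |z|=r.
Part (b). At z = 3 (real, on the circle |z| = r):
  p(3) = (-3)·3^0 + (-3)·3^1 + (-4)·3^2 + (-3)·3^3 + (3)·3^4 = 114.
  |p(3)| = 114.
Check: |p(3)| = 114 ≤ 372 = M_tri(3). ✓ Equality does not hold at z = 3 (the coefficients have mixed signs, so the terms do not all align in phase there).

M_tri(3) = 372; |p(3)| = 114; equality at z=3: no.


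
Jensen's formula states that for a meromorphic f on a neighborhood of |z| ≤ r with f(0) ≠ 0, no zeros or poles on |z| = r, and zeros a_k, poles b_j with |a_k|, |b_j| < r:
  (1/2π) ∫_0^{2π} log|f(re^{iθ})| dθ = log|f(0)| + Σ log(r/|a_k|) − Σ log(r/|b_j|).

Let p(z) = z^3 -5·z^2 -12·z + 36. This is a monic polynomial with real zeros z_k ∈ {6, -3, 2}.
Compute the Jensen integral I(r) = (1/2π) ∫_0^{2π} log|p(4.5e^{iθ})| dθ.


Zeros: -3, 2, 6; r = 4.5.
Inside |z| < r: -3, 2. Outside (|z| ≥ r): 6.
p(0) = 36, so log|p(0)| = log(36) = 3.5835.
Apply Jensen: I(r) = log|p(0)| + Σ_k log(r/|z_k|), summed over zeros inside |z| < r.
  log(r/|z_k|) for z_k = -3: log(4.5/3) = 0.4055
  log(r/|z_k|) for z_k = 2: log(4.5/2) = 0.8109
  Outside zeros (6) contribute nothing to the Jensen sum.
Sum over inside zeros: 1.2164.
I(r) = log|p(0)| + (inside sum) = 3.5835 + 1.2164 = 4.7999.
Note: since some zeros are outside |z| ≤ r, the simplified n·log(r) form does NOT apply — only the inside zeros contribute.

I(r) ≈ 4.7999.


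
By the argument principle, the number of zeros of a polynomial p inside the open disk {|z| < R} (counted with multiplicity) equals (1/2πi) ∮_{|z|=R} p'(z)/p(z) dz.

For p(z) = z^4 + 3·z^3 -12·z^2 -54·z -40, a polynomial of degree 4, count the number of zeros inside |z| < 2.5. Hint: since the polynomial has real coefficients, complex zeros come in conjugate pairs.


The zeros of p are: -1, 4, (-3 + 1i), (-3 - 1i).
Their magnitudes are: 1, 4, 3.162, 3.162.
Zeros with |z| < R = 2.5: -1.
Count = 1.
By the argument principle, (1/2πi) ∮_{|z|=R} p'(z)/p(z) dz equals exactly this count.

Number of zeros inside |z| < 2.5: 1.


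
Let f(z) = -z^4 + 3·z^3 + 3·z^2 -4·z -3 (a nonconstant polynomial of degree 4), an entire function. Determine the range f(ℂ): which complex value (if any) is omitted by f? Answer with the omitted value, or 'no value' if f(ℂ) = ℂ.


Little Picard bounds the complement of f(ℂ) to at most one point.
For every w ∈ ℂ, the equation p(z) − w = 0 is a nonconstant polynomial in z and hence has at least one root by the fundamental theorem of algebra. So p is surjective onto ℂ, omitting no value.

Omitted value: no value.


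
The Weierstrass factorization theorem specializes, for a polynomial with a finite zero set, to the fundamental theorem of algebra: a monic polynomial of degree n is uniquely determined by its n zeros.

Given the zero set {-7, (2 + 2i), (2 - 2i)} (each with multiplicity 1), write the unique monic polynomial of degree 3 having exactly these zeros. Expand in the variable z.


The polynomial is p(z) = ∏_{α ∈ S} (z − α), where S = {-7, (2 + 2i), (2 - 2i)}.
Expanding the product yields: p(z) = z^3 + 3·z^2 -20·z + 56.
Note conjugate pairs combine to real quadratics: (z − (2+2i))(z − (2−2i)) = z² − 4z + 8.
The resulting polynomial has degree 3 and real coefficients as required.

p(z) = z^3 + 3·z^2 -20·z + 56.


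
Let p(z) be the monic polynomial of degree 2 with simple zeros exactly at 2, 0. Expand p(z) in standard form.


The polynomial is p(z) = ∏_{α ∈ S} (z − α), where S = {2, 0}.
Expanding the product yields: p(z) = z^2 -2·z.
The resulting polynomial has degree 2 and real coefficients as required.

p(z) = z^2 -2·z.


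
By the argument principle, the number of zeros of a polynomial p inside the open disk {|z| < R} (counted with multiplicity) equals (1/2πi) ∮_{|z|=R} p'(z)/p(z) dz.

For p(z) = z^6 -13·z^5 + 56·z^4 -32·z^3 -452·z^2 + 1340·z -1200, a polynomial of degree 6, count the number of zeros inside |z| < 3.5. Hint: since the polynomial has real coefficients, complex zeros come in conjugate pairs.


The zeros of p are: (3 + 1i), (3 - 1i), 4, (3 + 1i), (3 - 1i), -3.
Their magnitudes are: 3.162, 3.162, 4, 3.162, 3.162, 3.
Zeros with |z| < R = 3.5: (3 + 1i), (3 - 1i), (3 + 1i), (3 - 1i), -3.
Count = 5.
By the argument principle, (1/2πi) ∮_{|z|=R} p'(z)/p(z) dz equals exactly this count.

Number of zeros inside |z| < 3.5: 5.


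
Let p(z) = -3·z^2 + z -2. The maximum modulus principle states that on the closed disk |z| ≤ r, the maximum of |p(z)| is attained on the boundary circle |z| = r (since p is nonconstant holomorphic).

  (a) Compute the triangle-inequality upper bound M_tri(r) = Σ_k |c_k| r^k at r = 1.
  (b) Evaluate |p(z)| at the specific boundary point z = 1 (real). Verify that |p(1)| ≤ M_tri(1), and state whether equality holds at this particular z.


Coefficients: c_0 = -2, c_1 = 1, c_2 = -3. Radius r = 1.
Part (a). Triangle bound: M_tri(r) = Σ_k |c_k| r^k
  = |-2|·1^0 + |1|·1^1 + |-3|·1^2
  = 2 + 1 + 3 = 6.
This bounds M(r) := max_{|z|=r} |p(z)| from above; equality holds iff all terms c_k z^k can be made to align in phase at a single z on |z|=r.
Part (b). At z = 1 (real, on the circle |z| = r):
  p(1) = (-2)·1^0 + (1)·1^1 + (-3)·1^2 = -4.
  |p(1)| = 4.
Check: |p(1)| = 4 ≤ 6 = M_tri(1). ✓ Equality does not hold at z = 1 (the coefficients have mixed signs, so the terms do not all align in phase there).

M_tri(1) = 6; |p(1)| = 4; equality at z=1: no.


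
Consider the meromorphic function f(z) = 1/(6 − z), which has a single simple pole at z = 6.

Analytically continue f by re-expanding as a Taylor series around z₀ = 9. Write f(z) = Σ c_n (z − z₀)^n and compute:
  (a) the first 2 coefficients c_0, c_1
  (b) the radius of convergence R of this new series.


Let w = z − z₀, so z = z₀ + w.
Then 6 − z = 6 − (z₀ + w) = (6 − z₀) − w = -3 − w.
f(z) = 1/(-3 − w) = (1/(-3)) · 1/(1 − w/(-3)) = Σ_{n≥0} w^n / (-3)^(n+1).
So c_n = 1/(-3)^(n+1):
  c_0 = 1/(-3)^1 = -1/3.
  c_1 = 1/(-3)^2 = 1/9.
The series is valid for |w/d| < 1, i.e. |z − z₀| < |d|.
Radius of convergence: R = |6 − z₀| = |-3| = 3 (distance from z₀ to the singularity z = 6).

c_0 = -1/3, c_1 = 1/9; R = 3.


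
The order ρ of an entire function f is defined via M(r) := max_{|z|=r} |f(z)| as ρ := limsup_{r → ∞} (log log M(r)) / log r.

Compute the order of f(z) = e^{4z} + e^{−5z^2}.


Each summand is entire of order 1 and 2 respectively (as in the single-exponential case). The order of a sum is at most the max of the orders, so ρ ≤ 2. For the lower bound: on |z|=r choose arg z so that -5z^2 is real positive; then |e^{-5z^2}| = e^{5r^2} while |e^{4z}| ≤ e^{4r^1} = o(e^{5r^2}). So |f| ≥ e^{5r^2}(1 − o(1)) and ρ ≥ 2. Hence ρ = max(1, 2) = 2.
Therefore ρ = 2.

Order ρ = 2.


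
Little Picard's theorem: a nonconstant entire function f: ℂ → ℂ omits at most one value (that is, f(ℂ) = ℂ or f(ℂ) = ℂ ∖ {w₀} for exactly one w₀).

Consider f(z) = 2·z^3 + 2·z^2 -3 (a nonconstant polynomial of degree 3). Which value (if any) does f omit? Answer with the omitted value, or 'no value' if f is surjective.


Little Picard bounds the complement of f(ℂ) to at most one point.
For every w ∈ ℂ, the equation p(z) − w = 0 is a nonconstant polynomial in z and hence has at least one root by the fundamental theorem of algebra. So p is surjective onto ℂ, omitting no value.

Omitted value: no value.


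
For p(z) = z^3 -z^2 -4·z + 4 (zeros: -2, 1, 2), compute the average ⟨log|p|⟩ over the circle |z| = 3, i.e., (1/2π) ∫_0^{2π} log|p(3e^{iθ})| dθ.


Zeros: -2, 1, 2; r = 3.
Inside |z| < r: -2, 1, 2. Outside (|z| ≥ r): ∅.
p(0) = 4, so log|p(0)| = log(4) = 1.3863.
Apply Jensen: I(r) = log|p(0)| + Σ_k log(r/|z_k|), summed over zeros inside |z| < r.
  log(r/|z_k|) for z_k = -2: log(3/2) = 0.4055
  log(r/|z_k|) for z_k = 1: log(3/1) = 1.0986
  log(r/|z_k|) for z_k = 2: log(3/2) = 0.4055
Sum over inside zeros: 1.9095.
I(r) = log|p(0)| + (inside sum) = 1.3863 + 1.9095 = 3.2958.
Closed form (all zeros inside, monic): I(r) = n·log(r) = 3·log(3) = 3.2958. ✓

I(r) ≈ 3.2958.


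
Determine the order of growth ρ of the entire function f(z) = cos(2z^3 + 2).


Write cos(w) = (e^{iw} ± e^{−iw})/(2 or 2i), so |cos(w)| ≤ e^{|w|}. With w = 2z^3 + 2, |w| ≤ 2r^3 + 2 on |z|=r, giving M(r) ≤ e^{2r^3 + 2} and ρ ≤ 3. For the lower bound, choose z on |z|=r with 2z^3 purely imaginary of modulus 2r^3; then |cos(2z^3 + 2)| grows like e^{2r^3}/2, so ρ ≥ 3. Hence ρ = 3.
Therefore ρ = 3.

Order ρ = 3.


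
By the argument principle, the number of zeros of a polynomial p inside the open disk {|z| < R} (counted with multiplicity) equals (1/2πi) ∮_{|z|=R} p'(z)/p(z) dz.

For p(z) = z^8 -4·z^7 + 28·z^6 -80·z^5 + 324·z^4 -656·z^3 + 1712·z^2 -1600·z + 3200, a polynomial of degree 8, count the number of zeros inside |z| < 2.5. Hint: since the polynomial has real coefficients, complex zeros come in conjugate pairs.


The zeros of p are: (2 + 2i), (2 - 2i), (0 + 2i), (0 - 2i), (1 + 3i), (1 - 3i), (-1 + 3i), (-1 - 3i).
Their magnitudes are: 2.828, 2.828, 2, 2, 3.162, 3.162, 3.162, 3.162.
Zeros with |z| < R = 2.5: (0 + 2i), (0 - 2i).
Count = 2.
By the argument principle, (1/2πi) ∮_{|z|=R} p'(z)/p(z) dz equals exactly this count.

Number of zeros inside |z| < 2.5: 2.
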